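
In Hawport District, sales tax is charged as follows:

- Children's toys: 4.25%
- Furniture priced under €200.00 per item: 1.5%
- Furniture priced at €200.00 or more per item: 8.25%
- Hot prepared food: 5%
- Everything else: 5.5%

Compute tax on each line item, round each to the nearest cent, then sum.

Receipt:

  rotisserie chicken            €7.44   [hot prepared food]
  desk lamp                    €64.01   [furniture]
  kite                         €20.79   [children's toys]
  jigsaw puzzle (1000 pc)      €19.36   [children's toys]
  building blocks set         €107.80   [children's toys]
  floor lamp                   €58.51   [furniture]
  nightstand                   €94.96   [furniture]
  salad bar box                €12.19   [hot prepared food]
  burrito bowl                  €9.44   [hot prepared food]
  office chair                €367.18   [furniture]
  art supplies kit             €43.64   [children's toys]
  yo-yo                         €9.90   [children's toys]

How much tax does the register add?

Rotisserie chicken €7.44: hot prepared food → 5% → €0.37
Desk lamp €64.01: furniture, under €200.00 → 1.5% → €0.96
Kite €20.79: children's toys → 4.25% → €0.88
Jigsaw puzzle (1000 pc) €19.36: children's toys → 4.25% → €0.82
Building blocks set €107.80: children's toys → 4.25% → €4.58
Floor lamp €58.51: furniture, under €200.00 → 1.5% → €0.88
Nightstand €94.96: furniture, under €200.00 → 1.5% → €1.42
Salad bar box €12.19: hot prepared food → 5% → €0.61
Burrito bowl €9.44: hot prepared food → 5% → €0.47
Office chair €367.18: furniture, €200.00 or more → 8.25% → €30.29
Art supplies kit €43.64: children's toys → 4.25% → €1.85
Yo-yo €9.90: children's toys → 4.25% → €0.42
Total tax = €0.37 + €0.96 + €0.88 + €0.82 + €4.58 + €0.88 + €1.42 + €0.61 + €0.47 + €30.29 + €1.85 + €0.42 = €43.55

€43.55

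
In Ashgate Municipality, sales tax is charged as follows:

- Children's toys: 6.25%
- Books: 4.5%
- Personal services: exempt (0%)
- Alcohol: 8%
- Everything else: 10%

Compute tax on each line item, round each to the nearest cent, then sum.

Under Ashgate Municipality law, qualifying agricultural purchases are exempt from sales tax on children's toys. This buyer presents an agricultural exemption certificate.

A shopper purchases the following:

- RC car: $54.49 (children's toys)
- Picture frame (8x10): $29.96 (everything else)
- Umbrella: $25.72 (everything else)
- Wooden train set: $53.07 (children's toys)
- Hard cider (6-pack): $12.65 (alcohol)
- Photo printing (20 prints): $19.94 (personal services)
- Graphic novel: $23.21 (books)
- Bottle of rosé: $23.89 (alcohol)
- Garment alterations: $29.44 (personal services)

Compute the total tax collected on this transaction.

RC car $54.49: children's toys, buyer-exempt → 0% → $0.00
Picture frame (8x10) $29.96: everything else → 10% → $3.00
Umbrella $25.72: everything else → 10% → $2.57
Wooden train set $53.07: children's toys, buyer-exempt → 0% → $0.00
Hard cider (6-pack) $12.65: alcohol → 8% → $1.01
Photo printing (20 prints) $19.94: personal services → 0% → $0.00
Graphic novel $23.21: books → 4.5% → $1.04
Bottle of rosé $23.89: alcohol → 8% → $1.91
Garment alterations $29.44: personal services → 0% → $0.00
Total tax = $3.00 + $2.57 + $1.01 + $1.04 + $1.91 = $9.53

$9.53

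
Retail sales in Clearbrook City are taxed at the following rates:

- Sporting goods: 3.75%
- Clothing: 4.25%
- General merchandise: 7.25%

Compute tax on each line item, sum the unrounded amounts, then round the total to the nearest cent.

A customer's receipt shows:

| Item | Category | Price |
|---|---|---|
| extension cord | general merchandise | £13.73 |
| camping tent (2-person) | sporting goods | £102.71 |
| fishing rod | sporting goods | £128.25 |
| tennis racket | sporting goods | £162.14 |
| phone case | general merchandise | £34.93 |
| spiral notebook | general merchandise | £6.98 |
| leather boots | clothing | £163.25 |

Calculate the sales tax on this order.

Extension cord £13.73: general merchandise → 7.25% → £0.995425
Camping tent (2-person) £102.71: sporting goods → 3.75% → £3.851625
Fishing rod £128.25: sporting goods → 3.75% → £4.809375
Tennis racket £162.14: sporting goods → 3.75% → £6.08025
Phone case £34.93: general merchandise → 7.25% → £2.532425
Spiral notebook £6.98: general merchandise → 7.25% → £0.50605
Leather boots £163.25: clothing → 4.25% → £6.938125
Unrounded tax sum = £25.713275 → £25.71

£25.71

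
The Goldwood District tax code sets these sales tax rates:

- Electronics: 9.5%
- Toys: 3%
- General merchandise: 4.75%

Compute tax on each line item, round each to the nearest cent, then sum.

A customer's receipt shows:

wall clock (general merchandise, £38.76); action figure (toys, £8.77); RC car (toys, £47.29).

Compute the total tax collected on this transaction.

Wall clock £38.76: general merchandise → 4.75% → £1.84
Action figure £8.77: toys → 3% → £0.26
RC car £47.29: toys → 3% → £1.42
Total tax = £1.84 + £0.26 + £1.42 = £3.52

£3.52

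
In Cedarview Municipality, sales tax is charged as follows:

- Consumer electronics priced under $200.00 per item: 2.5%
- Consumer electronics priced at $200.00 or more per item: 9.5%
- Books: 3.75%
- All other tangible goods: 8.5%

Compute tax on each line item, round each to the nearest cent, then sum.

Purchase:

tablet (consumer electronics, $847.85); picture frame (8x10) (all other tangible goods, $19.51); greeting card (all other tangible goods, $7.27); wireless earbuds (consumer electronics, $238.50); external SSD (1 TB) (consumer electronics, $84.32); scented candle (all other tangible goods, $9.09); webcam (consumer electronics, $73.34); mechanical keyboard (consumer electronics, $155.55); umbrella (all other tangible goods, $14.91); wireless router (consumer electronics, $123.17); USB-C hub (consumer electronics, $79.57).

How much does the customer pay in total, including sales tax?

Tablet $847.85: consumer electronics, $200.00 or more → 9.5% → $80.55
Picture frame (8x10) $19.51: all other tangible goods → 8.5% → $1.66
Greeting card $7.27: all other tangible goods → 8.5% → $0.62
Wireless earbuds $238.50: consumer electronics, $200.00 or more → 9.5% → $22.66
External SSD (1 TB) $84.32: consumer electronics, under $200.00 → 2.5% → $2.11
Scented candle $9.09: all other tangible goods → 8.5% → $0.77
Webcam $73.34: consumer electronics, under $200.00 → 2.5% → $1.83
Mechanical keyboard $155.55: consumer electronics, under $200.00 → 2.5% → $3.89
Umbrella $14.91: all other tangible goods → 8.5% → $1.27
Wireless router $123.17: consumer electronics, under $200.00 → 2.5% → $3.08
USB-C hub $79.57: consumer electronics, under $200.00 → 2.5% → $1.99
Subtotal = $1653.08; tax = $120.43; total due = $1773.51

$1773.51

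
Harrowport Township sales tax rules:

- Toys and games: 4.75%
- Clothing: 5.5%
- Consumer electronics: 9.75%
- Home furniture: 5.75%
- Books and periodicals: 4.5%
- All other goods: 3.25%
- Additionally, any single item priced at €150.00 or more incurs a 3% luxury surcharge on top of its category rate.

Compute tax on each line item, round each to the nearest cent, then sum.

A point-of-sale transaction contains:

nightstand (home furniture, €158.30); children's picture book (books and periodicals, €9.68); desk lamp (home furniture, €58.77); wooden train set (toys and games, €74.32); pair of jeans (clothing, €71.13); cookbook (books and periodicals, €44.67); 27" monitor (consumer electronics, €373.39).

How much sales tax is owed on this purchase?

€74.73

Nightstand €158.30: home furniture → 5.75% + 3% surcharge = 8.75% → €13.85
Children's picture book €9.68: books and periodicals → 4.5% → €0.44
Desk lamp €58.77: home furniture → 5.75% → €3.38
Wooden train set €74.32: toys and games → 4.75% → €3.53
Pair of jeans €71.13: clothing → 5.5% → €3.91
Cookbook €44.67: books and periodicals → 4.5% → €2.01
27" monitor €373.39: consumer electronics → 9.75% + 3% surcharge = 12.75% → €47.61
Total tax = €13.85 + €0.44 + €3.38 + €3.53 + €3.91 + €2.01 + €47.61 = €74.73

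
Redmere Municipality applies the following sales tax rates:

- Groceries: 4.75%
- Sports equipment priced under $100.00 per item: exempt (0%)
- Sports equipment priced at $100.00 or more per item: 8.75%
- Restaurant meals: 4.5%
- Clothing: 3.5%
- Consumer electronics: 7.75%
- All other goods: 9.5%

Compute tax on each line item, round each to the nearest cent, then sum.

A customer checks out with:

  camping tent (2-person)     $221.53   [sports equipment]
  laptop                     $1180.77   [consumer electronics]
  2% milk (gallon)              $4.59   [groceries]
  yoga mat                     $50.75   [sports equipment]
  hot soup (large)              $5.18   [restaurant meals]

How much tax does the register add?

Camping tent (2-person) $221.53: sports equipment, $100.00 or more → 8.75% → $19.38
Laptop $1180.77: consumer electronics → 7.75% → $91.51
2% milk (gallon) $4.59: groceries → 4.75% → $0.22
Yoga mat $50.75: sports equipment, under $100.00 → 0% → $0.00
Hot soup (large) $5.18: restaurant meals → 4.5% → $0.23
Total tax = $19.38 + $91.51 + $0.22 + $0.23 = $111.34

$111.34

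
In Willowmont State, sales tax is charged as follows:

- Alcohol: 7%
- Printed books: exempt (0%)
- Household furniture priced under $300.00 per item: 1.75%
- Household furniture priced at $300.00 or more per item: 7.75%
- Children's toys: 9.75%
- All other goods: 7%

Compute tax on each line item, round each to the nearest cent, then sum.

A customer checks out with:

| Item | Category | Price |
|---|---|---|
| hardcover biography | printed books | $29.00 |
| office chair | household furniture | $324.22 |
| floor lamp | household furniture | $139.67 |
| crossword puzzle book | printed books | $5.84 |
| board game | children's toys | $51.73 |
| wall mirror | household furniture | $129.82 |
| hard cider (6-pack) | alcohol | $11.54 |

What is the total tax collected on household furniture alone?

$29.84

Office chair $324.22: household furniture, $300.00 or more → 7.75% → $25.13
Floor lamp $139.67: household furniture, under $300.00 → 1.75% → $2.44
Wall mirror $129.82: household furniture, under $300.00 → 1.75% → $2.27
Tax on household furniture = $25.13 + $2.44 + $2.27 = $29.84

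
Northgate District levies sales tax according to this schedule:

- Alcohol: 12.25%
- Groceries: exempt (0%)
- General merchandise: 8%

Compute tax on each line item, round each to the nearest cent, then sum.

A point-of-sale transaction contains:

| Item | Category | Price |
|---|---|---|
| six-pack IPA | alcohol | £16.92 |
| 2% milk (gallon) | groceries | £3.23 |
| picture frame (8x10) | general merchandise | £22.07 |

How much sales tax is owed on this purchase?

Six-pack IPA £16.92: alcohol → 12.25% → £2.07
2% milk (gallon) £3.23: groceries → 0% → £0.00
Picture frame (8x10) £22.07: general merchandise → 8% → £1.77
Total tax = £2.07 + £1.77 = £3.84

£3.84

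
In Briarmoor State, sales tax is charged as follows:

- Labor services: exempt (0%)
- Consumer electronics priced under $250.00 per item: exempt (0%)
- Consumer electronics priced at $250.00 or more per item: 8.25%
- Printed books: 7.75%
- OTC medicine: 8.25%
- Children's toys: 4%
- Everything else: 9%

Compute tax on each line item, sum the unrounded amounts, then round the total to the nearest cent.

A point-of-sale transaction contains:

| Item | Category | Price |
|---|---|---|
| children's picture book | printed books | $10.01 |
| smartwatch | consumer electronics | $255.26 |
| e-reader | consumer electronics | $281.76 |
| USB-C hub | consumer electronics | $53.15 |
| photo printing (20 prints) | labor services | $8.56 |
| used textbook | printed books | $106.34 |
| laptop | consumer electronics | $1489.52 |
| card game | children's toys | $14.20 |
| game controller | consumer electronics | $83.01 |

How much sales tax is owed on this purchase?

Children's picture book $10.01: printed books → 7.75% → $0.775775
Smartwatch $255.26: consumer electronics, $250.00 or more → 8.25% → $21.05895
E-reader $281.76: consumer electronics, $250.00 or more → 8.25% → $23.2452
USB-C hub $53.15: consumer electronics, under $250.00 → 0% → $0.00
Photo printing (20 prints) $8.56: labor services → 0% → $0.00
Used textbook $106.34: printed books → 7.75% → $8.24135
Laptop $1489.52: consumer electronics, $250.00 or more → 8.25% → $122.8854
Card game $14.20: children's toys → 4% → $0.568
Game controller $83.01: consumer electronics, under $250.00 → 0% → $0.00
Unrounded tax sum = $176.774675 → $176.77

$176.77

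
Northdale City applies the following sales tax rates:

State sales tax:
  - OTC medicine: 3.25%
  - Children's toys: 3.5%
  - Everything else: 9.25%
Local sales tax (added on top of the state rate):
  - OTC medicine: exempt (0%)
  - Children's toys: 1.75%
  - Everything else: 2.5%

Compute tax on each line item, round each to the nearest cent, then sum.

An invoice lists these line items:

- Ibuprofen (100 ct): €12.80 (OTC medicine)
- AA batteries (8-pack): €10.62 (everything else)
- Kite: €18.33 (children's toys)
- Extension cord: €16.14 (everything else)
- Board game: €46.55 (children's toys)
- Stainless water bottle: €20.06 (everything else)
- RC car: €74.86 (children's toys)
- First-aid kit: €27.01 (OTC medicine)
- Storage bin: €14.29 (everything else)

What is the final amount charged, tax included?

Ibuprofen (100 ct) €12.80: OTC medicine → 3.25% + 0% local = 3.25% → €0.42
AA batteries (8-pack) €10.62: everything else → 9.25% + 2.5% local = 11.75% → €1.25
Kite €18.33: children's toys → 3.5% + 1.75% local = 5.25% → €0.96
Extension cord €16.14: everything else → 9.25% + 2.5% local = 11.75% → €1.90
Board game €46.55: children's toys → 3.5% + 1.75% local = 5.25% → €2.44
Stainless water bottle €20.06: everything else → 9.25% + 2.5% local = 11.75% → €2.36
RC car €74.86: children's toys → 3.5% + 1.75% local = 5.25% → €3.93
First-aid kit €27.01: OTC medicine → 3.25% + 0% local = 3.25% → €0.88
Storage bin €14.29: everything else → 9.25% + 2.5% local = 11.75% → €1.68
Subtotal = €240.66; tax = €15.82; total due = €256.48

€256.48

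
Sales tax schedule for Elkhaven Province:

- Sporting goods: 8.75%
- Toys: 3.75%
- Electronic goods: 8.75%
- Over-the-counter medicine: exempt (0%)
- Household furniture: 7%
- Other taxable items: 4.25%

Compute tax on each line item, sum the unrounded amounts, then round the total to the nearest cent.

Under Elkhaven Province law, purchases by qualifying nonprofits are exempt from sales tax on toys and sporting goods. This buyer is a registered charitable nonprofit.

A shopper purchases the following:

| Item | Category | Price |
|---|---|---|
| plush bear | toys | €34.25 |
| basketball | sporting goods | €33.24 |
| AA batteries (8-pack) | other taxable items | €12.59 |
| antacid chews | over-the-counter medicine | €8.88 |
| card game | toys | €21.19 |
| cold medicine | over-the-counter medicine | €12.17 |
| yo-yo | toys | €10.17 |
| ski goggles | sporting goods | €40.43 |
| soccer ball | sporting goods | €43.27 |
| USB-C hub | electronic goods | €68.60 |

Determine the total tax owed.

€6.54

Plush bear €34.25: toys, buyer-exempt → 0% → €0.00
Basketball €33.24: sporting goods, buyer-exempt → 0% → €0.00
AA batteries (8-pack) €12.59: other taxable items → 4.25% → €0.535075
Antacid chews €8.88: over-the-counter medicine → 0% → €0.00
Card game €21.19: toys, buyer-exempt → 0% → €0.00
Cold medicine €12.17: over-the-counter medicine → 0% → €0.00
Yo-yo €10.17: toys, buyer-exempt → 0% → €0.00
Ski goggles €40.43: sporting goods, buyer-exempt → 0% → €0.00
Soccer ball €43.27: sporting goods, buyer-exempt → 0% → €0.00
USB-C hub €68.60: electronic goods → 8.75% → €6.0025
Unrounded tax sum = €6.537575 → €6.54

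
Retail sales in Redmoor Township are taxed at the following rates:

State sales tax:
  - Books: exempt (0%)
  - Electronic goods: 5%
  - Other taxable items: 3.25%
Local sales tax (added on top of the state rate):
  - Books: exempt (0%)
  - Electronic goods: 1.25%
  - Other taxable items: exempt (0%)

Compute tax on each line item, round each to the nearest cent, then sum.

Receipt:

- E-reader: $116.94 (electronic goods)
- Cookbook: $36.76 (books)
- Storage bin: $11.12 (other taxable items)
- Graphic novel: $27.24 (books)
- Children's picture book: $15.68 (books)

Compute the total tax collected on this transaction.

E-reader $116.94: electronic goods → 5% + 1.25% local = 6.25% → $7.31
Cookbook $36.76: books → 0% + 0% local = 0% → $0.00
Storage bin $11.12: other taxable items → 3.25% + 0% local = 3.25% → $0.36
Graphic novel $27.24: books → 0% + 0% local = 0% → $0.00
Children's picture book $15.68: books → 0% + 0% local = 0% → $0.00
Total tax = $7.31 + $0.36 = $7.67

$7.67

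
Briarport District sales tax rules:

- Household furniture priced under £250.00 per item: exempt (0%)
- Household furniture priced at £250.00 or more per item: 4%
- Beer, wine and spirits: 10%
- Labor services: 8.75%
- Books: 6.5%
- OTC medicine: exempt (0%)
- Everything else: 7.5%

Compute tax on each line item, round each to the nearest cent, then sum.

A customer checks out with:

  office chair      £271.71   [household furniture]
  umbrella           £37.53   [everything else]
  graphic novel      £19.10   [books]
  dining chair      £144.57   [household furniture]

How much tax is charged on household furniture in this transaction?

£10.87

Office chair £271.71: household furniture, £250.00 or more → 4% → £10.87
Dining chair £144.57: household furniture, under £250.00 → 0% → £0.00
Tax on household furniture = £10.87 + £0.00 = £10.87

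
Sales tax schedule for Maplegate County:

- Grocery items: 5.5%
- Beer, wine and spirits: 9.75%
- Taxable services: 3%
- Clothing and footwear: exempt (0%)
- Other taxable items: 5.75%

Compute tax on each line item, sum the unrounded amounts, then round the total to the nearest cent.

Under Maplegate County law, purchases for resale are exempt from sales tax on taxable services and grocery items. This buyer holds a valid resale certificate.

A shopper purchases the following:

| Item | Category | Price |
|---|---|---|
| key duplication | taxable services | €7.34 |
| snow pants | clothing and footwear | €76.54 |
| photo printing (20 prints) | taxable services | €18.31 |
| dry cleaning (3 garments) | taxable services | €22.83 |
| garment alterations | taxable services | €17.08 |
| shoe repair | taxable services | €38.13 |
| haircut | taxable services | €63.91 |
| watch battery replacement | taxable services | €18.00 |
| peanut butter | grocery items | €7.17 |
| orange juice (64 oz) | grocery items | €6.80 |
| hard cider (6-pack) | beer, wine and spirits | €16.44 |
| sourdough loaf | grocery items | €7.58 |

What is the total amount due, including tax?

Key duplication €7.34: taxable services, buyer-exempt → 0% → €0.00
Snow pants €76.54: clothing and footwear → 0% → €0.00
Photo printing (20 prints) €18.31: taxable services, buyer-exempt → 0% → €0.00
Dry cleaning (3 garments) €22.83: taxable services, buyer-exempt → 0% → €0.00
Garment alterations €17.08: taxable services, buyer-exempt → 0% → €0.00
Shoe repair €38.13: taxable services, buyer-exempt → 0% → €0.00
Haircut €63.91: taxable services, buyer-exempt → 0% → €0.00
Watch battery replacement €18.00: taxable services, buyer-exempt → 0% → €0.00
Peanut butter €7.17: grocery items, buyer-exempt → 0% → €0.00
Orange juice (64 oz) €6.80: grocery items, buyer-exempt → 0% → €0.00
Hard cider (6-pack) €16.44: beer, wine and spirits → 9.75% → €1.6029
Sourdough loaf €7.58: grocery items, buyer-exempt → 0% → €0.00
Subtotal = €300.13; unrounded tax = €1.6029 → €1.60; total due = €301.73

€301.73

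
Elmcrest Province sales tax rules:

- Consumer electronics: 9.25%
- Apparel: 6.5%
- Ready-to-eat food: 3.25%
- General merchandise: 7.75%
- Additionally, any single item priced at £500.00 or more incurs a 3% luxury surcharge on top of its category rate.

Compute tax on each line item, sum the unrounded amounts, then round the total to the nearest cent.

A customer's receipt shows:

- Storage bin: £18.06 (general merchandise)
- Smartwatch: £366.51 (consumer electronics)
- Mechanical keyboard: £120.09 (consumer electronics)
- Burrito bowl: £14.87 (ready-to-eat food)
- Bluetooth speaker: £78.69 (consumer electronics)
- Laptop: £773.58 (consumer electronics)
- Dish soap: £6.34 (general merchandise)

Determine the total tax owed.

Storage bin £18.06: general merchandise → 7.75% → £1.39965
Smartwatch £366.51: consumer electronics → 9.25% → £33.902175
Mechanical keyboard £120.09: consumer electronics → 9.25% → £11.108325
Burrito bowl £14.87: ready-to-eat food → 3.25% → £0.483275
Bluetooth speaker £78.69: consumer electronics → 9.25% → £7.278825
Laptop £773.58: consumer electronics → 9.25% + 3% surcharge = 12.25% → £94.76355
Dish soap £6.34: general merchandise → 7.75% → £0.49135
Unrounded tax sum = £149.42715 → £149.43

£149.43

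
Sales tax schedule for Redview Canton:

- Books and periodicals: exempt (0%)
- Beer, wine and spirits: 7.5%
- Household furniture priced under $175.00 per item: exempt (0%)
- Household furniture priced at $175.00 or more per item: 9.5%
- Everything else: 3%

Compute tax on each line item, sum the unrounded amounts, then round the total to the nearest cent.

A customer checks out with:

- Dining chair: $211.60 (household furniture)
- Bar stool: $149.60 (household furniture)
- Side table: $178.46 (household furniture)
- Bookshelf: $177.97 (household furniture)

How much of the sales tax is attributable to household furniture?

Dining chair $211.60: household furniture, $175.00 or more → 9.5% → $20.102
Bar stool $149.60: household furniture, under $175.00 → 0% → $0.00
Side table $178.46: household furniture, $175.00 or more → 9.5% → $16.9537
Bookshelf $177.97: household furniture, $175.00 or more → 9.5% → $16.90715
Tax on household furniture: unrounded sum = $53.96285 → $53.96

$53.96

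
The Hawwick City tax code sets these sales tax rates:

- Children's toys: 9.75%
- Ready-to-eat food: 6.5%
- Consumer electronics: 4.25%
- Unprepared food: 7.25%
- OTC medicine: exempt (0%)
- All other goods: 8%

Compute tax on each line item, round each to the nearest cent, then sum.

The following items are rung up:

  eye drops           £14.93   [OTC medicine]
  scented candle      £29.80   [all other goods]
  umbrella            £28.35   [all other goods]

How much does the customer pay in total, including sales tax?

£77.73

Eye drops £14.93: OTC medicine → 0% → £0.00
Scented candle £29.80: all other goods → 8% → £2.38
Umbrella £28.35: all other goods → 8% → £2.27
Subtotal = £73.08; tax = £4.65; total due = £77.73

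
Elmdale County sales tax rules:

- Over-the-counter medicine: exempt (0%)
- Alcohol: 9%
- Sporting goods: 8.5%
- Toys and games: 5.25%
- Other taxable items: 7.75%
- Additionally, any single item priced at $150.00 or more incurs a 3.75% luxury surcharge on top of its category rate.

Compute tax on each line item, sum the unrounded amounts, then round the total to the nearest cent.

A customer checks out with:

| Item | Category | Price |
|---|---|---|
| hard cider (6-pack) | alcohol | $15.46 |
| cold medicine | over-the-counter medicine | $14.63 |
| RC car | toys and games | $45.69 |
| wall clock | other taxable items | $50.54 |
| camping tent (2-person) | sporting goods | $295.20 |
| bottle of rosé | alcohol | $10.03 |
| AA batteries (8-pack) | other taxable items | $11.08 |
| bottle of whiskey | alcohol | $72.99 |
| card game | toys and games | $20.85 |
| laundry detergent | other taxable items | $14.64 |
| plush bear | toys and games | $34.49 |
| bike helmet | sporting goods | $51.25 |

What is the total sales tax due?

Hard cider (6-pack) $15.46: alcohol → 9% → $1.3914
Cold medicine $14.63: over-the-counter medicine → 0% → $0.00
RC car $45.69: toys and games → 5.25% → $2.398725
Wall clock $50.54: other taxable items → 7.75% → $3.91685
Camping tent (2-person) $295.20: sporting goods → 8.5% + 3.75% surcharge = 12.25% → $36.162
Bottle of rosé $10.03: alcohol → 9% → $0.9027
AA batteries (8-pack) $11.08: other taxable items → 7.75% → $0.8587
Bottle of whiskey $72.99: alcohol → 9% → $6.5691
Card game $20.85: toys and games → 5.25% → $1.094625
Laundry detergent $14.64: other taxable items → 7.75% → $1.1346
Plush bear $34.49: toys and games → 5.25% → $1.810725
Bike helmet $51.25: sporting goods → 8.5% → $4.35625
Unrounded tax sum = $60.595675 → $60.60

$60.60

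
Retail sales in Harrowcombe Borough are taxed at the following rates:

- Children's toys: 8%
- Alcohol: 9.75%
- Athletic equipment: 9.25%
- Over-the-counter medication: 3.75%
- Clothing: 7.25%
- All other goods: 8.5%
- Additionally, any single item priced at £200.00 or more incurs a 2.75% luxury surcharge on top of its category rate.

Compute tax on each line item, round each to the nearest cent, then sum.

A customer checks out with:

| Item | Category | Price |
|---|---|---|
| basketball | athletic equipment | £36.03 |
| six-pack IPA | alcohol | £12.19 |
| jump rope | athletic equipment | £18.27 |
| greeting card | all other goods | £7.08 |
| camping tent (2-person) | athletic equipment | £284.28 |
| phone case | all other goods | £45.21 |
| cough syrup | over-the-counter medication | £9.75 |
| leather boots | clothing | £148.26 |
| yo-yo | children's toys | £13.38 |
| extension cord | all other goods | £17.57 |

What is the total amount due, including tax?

Basketball £36.03: athletic equipment → 9.25% → £3.33
Six-pack IPA £12.19: alcohol → 9.75% → £1.19
Jump rope £18.27: athletic equipment → 9.25% → £1.69
Greeting card £7.08: all other goods → 8.5% → £0.60
Camping tent (2-person) £284.28: athletic equipment → 9.25% + 2.75% surcharge = 12% → £34.11
Phone case £45.21: all other goods → 8.5% → £3.84
Cough syrup £9.75: over-the-counter medication → 3.75% → £0.37
Leather boots £148.26: clothing → 7.25% → £10.75
Yo-yo £13.38: children's toys → 8% → £1.07
Extension cord £17.57: all other goods → 8.5% → £1.49
Subtotal = £592.02; tax = £58.44; total due = £650.46

£650.46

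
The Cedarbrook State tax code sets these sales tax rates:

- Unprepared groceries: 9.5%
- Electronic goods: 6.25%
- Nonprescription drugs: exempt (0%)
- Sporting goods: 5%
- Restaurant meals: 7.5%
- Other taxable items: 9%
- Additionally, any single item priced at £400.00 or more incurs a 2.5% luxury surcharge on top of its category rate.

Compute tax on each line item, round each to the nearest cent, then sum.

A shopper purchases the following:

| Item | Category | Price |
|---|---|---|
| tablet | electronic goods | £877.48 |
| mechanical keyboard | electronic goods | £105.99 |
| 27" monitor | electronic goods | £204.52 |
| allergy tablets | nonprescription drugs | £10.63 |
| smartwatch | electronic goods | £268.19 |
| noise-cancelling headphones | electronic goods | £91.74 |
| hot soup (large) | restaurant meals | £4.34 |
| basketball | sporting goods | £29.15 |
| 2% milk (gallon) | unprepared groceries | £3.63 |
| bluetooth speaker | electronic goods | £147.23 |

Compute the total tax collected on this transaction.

Tablet £877.48: electronic goods → 6.25% + 2.5% surcharge = 8.75% → £76.78
Mechanical keyboard £105.99: electronic goods → 6.25% → £6.62
27" monitor £204.52: electronic goods → 6.25% → £12.78
Allergy tablets £10.63: nonprescription drugs → 0% → £0.00
Smartwatch £268.19: electronic goods → 6.25% → £16.76
Noise-cancelling headphones £91.74: electronic goods → 6.25% → £5.73
Hot soup (large) £4.34: restaurant meals → 7.5% → £0.33
Basketball £29.15: sporting goods → 5% → £1.46
2% milk (gallon) £3.63: unprepared groceries → 9.5% → £0.34
Bluetooth speaker £147.23: electronic goods → 6.25% → £9.20
Total tax = £76.78 + £6.62 + £12.78 + £16.76 + £5.73 + £0.33 + £1.46 + £0.34 + £9.20 = £130.00

£130.00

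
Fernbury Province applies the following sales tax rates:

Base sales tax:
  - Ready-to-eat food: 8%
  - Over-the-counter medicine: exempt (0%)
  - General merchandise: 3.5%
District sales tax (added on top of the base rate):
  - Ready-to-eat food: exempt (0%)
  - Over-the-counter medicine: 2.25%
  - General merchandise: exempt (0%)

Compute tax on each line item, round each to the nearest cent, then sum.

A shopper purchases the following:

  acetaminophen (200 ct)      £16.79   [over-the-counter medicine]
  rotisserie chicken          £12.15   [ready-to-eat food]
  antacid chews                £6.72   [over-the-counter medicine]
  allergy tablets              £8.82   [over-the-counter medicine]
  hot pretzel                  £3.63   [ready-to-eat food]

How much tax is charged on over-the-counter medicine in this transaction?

£0.73

Acetaminophen (200 ct) £16.79: over-the-counter medicine → 0% + 2.25% district = 2.25% → £0.38
Antacid chews £6.72: over-the-counter medicine → 0% + 2.25% district = 2.25% → £0.15
Allergy tablets £8.82: over-the-counter medicine → 0% + 2.25% district = 2.25% → £0.20
Tax on over-the-counter medicine = £0.38 + £0.15 + £0.20 = £0.73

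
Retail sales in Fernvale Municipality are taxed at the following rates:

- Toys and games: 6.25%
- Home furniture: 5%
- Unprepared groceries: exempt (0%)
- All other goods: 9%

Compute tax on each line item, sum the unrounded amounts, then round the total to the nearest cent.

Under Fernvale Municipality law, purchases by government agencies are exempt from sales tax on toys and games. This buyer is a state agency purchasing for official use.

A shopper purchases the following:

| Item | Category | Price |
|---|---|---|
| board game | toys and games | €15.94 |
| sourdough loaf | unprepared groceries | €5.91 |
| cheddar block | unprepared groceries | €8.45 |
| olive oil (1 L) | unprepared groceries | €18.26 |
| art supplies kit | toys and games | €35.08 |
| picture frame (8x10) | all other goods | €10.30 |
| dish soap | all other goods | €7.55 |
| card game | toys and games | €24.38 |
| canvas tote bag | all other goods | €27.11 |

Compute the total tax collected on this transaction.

€4.05

Board game €15.94: toys and games, buyer-exempt → 0% → €0.00
Sourdough loaf €5.91: unprepared groceries → 0% → €0.00
Cheddar block €8.45: unprepared groceries → 0% → €0.00
Olive oil (1 L) €18.26: unprepared groceries → 0% → €0.00
Art supplies kit €35.08: toys and games, buyer-exempt → 0% → €0.00
Picture frame (8x10) €10.30: all other goods → 9% → €0.927
Dish soap €7.55: all other goods → 9% → €0.6795
Card game €24.38: toys and games, buyer-exempt → 0% → €0.00
Canvas tote bag €27.11: all other goods → 9% → €2.4399
Unrounded tax sum = €4.0464 → €4.05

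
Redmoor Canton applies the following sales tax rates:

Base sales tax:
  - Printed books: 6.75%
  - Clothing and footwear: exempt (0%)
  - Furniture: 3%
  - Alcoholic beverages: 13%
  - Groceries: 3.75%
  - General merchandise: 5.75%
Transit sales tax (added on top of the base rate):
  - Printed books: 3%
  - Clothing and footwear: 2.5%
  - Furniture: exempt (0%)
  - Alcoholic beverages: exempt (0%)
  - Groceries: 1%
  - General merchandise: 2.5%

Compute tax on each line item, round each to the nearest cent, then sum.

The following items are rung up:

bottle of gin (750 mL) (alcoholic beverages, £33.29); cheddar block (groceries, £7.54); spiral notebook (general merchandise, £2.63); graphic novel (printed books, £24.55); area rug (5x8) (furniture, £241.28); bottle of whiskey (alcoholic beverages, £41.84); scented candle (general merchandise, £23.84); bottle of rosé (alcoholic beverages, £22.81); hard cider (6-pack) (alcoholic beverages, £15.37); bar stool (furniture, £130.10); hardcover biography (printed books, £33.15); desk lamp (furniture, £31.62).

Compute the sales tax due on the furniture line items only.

£12.09

Area rug (5x8) £241.28: furniture → 3% + 0% transit = 3% → £7.24
Bar stool £130.10: furniture → 3% + 0% transit = 3% → £3.90
Desk lamp £31.62: furniture → 3% + 0% transit = 3% → £0.95
Tax on furniture = £7.24 + £3.90 + £0.95 = £12.09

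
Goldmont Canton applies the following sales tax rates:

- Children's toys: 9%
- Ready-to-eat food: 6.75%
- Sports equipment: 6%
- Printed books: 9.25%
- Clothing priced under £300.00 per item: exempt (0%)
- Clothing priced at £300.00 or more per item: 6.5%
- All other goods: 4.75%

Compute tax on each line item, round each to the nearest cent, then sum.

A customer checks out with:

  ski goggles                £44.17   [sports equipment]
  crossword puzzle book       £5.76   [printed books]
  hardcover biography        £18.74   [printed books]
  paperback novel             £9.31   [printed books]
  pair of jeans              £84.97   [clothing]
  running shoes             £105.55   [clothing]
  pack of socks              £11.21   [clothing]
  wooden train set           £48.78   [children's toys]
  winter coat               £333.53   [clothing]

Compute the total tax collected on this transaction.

Ski goggles £44.17: sports equipment → 6% → £2.65
Crossword puzzle book £5.76: printed books → 9.25% → £0.53
Hardcover biography £18.74: printed books → 9.25% → £1.73
Paperback novel £9.31: printed books → 9.25% → £0.86
Pair of jeans £84.97: clothing, under £300.00 → 0% → £0.00
Running shoes £105.55: clothing, under £300.00 → 0% → £0.00
Pack of socks £11.21: clothing, under £300.00 → 0% → £0.00
Wooden train set £48.78: children's toys → 9% → £4.39
Winter coat £333.53: clothing, £300.00 or more → 6.5% → £21.68
Total tax = £2.65 + £0.53 + £1.73 + £0.86 + £4.39 + £21.68 = £31.84

£31.84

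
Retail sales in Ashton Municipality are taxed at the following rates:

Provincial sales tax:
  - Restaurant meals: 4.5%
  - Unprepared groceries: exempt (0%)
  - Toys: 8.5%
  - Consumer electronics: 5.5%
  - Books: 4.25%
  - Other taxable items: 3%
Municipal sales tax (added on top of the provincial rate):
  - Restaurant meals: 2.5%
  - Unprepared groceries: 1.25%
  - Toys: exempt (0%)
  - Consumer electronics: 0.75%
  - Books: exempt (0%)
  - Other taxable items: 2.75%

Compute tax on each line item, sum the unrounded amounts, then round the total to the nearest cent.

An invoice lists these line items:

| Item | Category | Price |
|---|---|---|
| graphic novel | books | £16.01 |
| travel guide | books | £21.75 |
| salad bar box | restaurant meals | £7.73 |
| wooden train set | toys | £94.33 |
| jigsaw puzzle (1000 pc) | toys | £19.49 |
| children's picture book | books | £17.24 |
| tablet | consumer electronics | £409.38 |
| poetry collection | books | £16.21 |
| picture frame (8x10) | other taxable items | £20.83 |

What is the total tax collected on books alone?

Graphic novel £16.01: books → 4.25% + 0% municipal = 4.25% → £0.680425
Travel guide £21.75: books → 4.25% + 0% municipal = 4.25% → £0.924375
Children's picture book £17.24: books → 4.25% + 0% municipal = 4.25% → £0.7327
Poetry collection £16.21: books → 4.25% + 0% municipal = 4.25% → £0.688925
Tax on books: unrounded sum = £3.026425 → £3.03

£3.03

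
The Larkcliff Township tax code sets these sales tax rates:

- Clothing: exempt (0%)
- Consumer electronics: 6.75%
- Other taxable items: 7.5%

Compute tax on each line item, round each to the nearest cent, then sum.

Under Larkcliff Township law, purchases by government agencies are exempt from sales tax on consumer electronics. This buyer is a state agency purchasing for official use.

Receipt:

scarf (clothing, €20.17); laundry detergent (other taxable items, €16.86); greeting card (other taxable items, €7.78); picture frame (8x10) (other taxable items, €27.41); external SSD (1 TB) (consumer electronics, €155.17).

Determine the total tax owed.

€3.90

Scarf €20.17: clothing → 0% → €0.00
Laundry detergent €16.86: other taxable items → 7.5% → €1.26
Greeting card €7.78: other taxable items → 7.5% → €0.58
Picture frame (8x10) €27.41: other taxable items → 7.5% → €2.06
External SSD (1 TB) €155.17: consumer electronics, buyer-exempt → 0% → €0.00
Total tax = €1.26 + €0.58 + €2.06 = €3.90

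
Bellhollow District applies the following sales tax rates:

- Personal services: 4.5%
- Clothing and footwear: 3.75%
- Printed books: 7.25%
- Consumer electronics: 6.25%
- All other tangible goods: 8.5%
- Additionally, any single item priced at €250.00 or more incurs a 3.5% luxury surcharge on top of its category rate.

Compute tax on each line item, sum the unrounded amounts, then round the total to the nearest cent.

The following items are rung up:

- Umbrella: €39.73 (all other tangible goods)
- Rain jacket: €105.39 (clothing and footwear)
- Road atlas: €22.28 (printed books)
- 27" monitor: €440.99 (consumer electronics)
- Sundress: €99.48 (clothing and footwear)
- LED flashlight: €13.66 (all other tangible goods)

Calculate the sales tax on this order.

Umbrella €39.73: all other tangible goods → 8.5% → €3.37705
Rain jacket €105.39: clothing and footwear → 3.75% → €3.952125
Road atlas €22.28: printed books → 7.25% → €1.6153
27" monitor €440.99: consumer electronics → 6.25% + 3.5% surcharge = 9.75% → €42.996525
Sundress €99.48: clothing and footwear → 3.75% → €3.7305
LED flashlight €13.66: all other tangible goods → 8.5% → €1.1611
Unrounded tax sum = €56.8326 → €56.83

€56.83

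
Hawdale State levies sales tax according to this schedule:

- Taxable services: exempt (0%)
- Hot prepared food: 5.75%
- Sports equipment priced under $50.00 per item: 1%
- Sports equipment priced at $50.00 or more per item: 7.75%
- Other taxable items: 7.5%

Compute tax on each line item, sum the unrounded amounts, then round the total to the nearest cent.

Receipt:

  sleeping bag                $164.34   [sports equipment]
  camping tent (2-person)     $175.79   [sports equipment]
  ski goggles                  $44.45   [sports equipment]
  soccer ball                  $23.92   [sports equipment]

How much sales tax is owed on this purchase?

$27.04

Sleeping bag $164.34: sports equipment, $50.00 or more → 7.75% → $12.73635
Camping tent (2-person) $175.79: sports equipment, $50.00 or more → 7.75% → $13.623725
Ski goggles $44.45: sports equipment, under $50.00 → 1% → $0.4445
Soccer ball $23.92: sports equipment, under $50.00 → 1% → $0.2392
Unrounded tax sum = $27.043775 → $27.04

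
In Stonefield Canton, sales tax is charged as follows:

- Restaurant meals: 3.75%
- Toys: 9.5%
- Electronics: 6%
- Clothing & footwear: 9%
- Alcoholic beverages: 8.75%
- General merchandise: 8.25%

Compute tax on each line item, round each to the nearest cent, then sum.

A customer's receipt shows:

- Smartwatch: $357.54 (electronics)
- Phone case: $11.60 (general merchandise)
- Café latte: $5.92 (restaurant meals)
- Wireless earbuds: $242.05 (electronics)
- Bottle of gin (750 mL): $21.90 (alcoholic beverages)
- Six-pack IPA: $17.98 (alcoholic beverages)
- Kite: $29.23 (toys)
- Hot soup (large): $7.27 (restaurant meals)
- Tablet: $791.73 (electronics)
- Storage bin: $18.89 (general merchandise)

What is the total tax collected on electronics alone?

Smartwatch $357.54: electronics → 6% → $21.45
Wireless earbuds $242.05: electronics → 6% → $14.52
Tablet $791.73: electronics → 6% → $47.50
Tax on electronics = $21.45 + $14.52 + $47.50 = $83.47

$83.47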